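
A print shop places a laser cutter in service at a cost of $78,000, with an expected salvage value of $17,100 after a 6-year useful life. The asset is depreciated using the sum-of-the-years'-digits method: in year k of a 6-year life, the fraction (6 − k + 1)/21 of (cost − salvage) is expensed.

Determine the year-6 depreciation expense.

$2,900

Depreciable base = $78,000 − $17,100 = $60,900.
Sum of the years' digits = 6+5+4+3+2+1 = 21.
Year 1: $60,900 × 6/21 = $17,400. Book value $60,600.
Year 2: $60,900 × 5/21 = $14,500. Book value $46,100.
Year 3: $60,900 × 4/21 = $11,600. Book value $34,500.
Year 4: $60,900 × 3/21 = $8,700. Book value $25,800.
Year 5: $60,900 × 2/21 = $5,800. Book value $20,000.
Year 6: $60,900 × 1/21 = $2,900. Book value $17,100.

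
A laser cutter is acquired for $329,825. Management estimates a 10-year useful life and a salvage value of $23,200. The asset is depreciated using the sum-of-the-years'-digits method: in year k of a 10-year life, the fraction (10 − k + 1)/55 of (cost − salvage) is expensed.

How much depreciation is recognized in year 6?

$27,875

Depreciable base = $329,825 − $23,200 = $306,625.
Sum of the years' digits = 10+9+8+7+6+5+4+3+2+1 = 55.
Year 1: $306,625 × 10/55 = $55,750. Book value $274,075.
Year 2: $306,625 × 9/55 = $50,175. Book value $223,900.
Year 3: $306,625 × 8/55 = $44,600. Book value $179,300.
Year 4: $306,625 × 7/55 = $39,025. Book value $140,275.
Year 5: $306,625 × 6/55 = $33,450. Book value $106,825.
Year 6: $306,625 × 5/55 = $27,875. Book value $78,950.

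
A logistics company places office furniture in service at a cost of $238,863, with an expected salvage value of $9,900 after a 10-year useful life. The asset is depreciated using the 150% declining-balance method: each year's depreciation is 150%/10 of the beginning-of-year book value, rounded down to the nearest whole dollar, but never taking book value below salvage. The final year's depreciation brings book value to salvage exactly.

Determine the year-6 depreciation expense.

Depreciable base = $238,863 − $9,900 = $228,963.
Year 1: ⌊$238,863 × 150%/10⌋ = $35,829. Book value $203,034.
Year 2: ⌊$203,034 × 150%/10⌋ = $30,455. Book value $172,579.
Year 3: ⌊$172,579 × 150%/10⌋ = $25,886. Book value $146,693.
Year 4: ⌊$146,693 × 150%/10⌋ = $22,003. Book value $124,690.
Year 5: ⌊$124,690 × 150%/10⌋ = $18,703. Book value $105,987.
Year 6: ⌊$105,987 × 150%/10⌋ = $15,898. Book value $90,089.

$15,898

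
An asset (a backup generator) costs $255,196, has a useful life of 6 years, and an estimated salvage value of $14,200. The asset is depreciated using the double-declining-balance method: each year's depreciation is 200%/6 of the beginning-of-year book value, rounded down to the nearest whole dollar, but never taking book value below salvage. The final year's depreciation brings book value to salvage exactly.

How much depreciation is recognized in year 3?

Depreciable base = $255,196 − $14,200 = $240,996.
Year 1: ⌊$255,196 × 200%/6⌋ = $85,065. Book value $170,131.
Year 2: ⌊$170,131 × 200%/6⌋ = $56,710. Book value $113,421.
Year 3: ⌊$113,421 × 200%/6⌋ = $37,807. Book value $75,614.

$37,807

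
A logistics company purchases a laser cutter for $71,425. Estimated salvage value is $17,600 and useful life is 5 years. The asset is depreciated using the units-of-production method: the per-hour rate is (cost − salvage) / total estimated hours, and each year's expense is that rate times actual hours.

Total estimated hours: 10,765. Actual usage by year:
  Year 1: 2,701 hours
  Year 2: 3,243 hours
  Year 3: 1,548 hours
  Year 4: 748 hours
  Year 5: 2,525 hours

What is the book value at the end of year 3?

$33,965

Depreciable base = $71,425 − $17,600 = $53,825.
Rate = $53,825 / 10,765 hours = $5 per hour.
Year 1: 2,701 × $5 = $13,505. Book value $57,920.
Year 2: 3,243 × $5 = $16,215. Book value $41,705.
Year 3: 1,548 × $5 = $7,740. Book value $33,965.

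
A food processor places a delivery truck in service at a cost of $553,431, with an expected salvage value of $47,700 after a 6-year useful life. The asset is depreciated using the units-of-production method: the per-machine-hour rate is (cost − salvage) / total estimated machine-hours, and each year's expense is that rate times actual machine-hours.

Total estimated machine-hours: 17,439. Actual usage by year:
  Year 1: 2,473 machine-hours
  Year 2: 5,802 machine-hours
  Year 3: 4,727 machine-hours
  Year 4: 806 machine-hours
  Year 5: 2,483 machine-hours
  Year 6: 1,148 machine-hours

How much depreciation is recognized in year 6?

$33,292

Depreciable base = $553,431 − $47,700 = $505,731.
Rate = $505,731 / 17,439 machine-hours = $29 per machine-hour.
Year 1: 2,473 × $29 = $71,717. Book value $481,714.
Year 2: 5,802 × $29 = $168,258. Book value $313,456.
Year 3: 4,727 × $29 = $137,083. Book value $176,373.
Year 4: 806 × $29 = $23,374. Book value $152,999.
Year 5: 2,483 × $29 = $72,007. Book value $80,992.
Year 6: 1,148 × $29 = $33,292. Book value $47,700.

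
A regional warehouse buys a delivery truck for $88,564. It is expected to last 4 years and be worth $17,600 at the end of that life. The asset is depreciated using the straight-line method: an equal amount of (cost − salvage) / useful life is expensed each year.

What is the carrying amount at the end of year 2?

Depreciable base = $88,564 − $17,600 = $70,964.
Annual expense = $70,964 / 4 = $17,741.
End of year 1: book value $70,823.
End of year 2: book value $53,082.

$53,082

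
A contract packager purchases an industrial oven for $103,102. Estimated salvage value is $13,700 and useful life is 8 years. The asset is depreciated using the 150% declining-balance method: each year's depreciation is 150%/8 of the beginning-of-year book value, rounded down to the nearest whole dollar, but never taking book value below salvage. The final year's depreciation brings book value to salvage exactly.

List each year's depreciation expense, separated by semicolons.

Depreciable base = $103,102 − $13,700 = $89,402.
Year 1: ⌊$103,102 × 150%/8⌋ = $19,331. Book value $83,771.
Year 2: ⌊$83,771 × 150%/8⌋ = $15,707. Book value $68,064.
Year 3: ⌊$68,064 × 150%/8⌋ = $12,762. Book value $55,302.
Year 4: ⌊$55,302 × 150%/8⌋ = $10,369. Book value $44,933.
Year 5: ⌊$44,933 × 150%/8⌋ = $8,424. Book value $36,509.
Year 6: ⌊$36,509 × 150%/8⌋ = $6,845. Book value $29,664.
Year 7: ⌊$29,664 × 150%/8⌋ = $5,562. Book value $24,102.
Year 8 (final): $24,102 − $13,700 = $10,402. Book value $13,700.

$19,331; $15,707; $12,762; $10,369; $8,424; $6,845; $5,562; $10,402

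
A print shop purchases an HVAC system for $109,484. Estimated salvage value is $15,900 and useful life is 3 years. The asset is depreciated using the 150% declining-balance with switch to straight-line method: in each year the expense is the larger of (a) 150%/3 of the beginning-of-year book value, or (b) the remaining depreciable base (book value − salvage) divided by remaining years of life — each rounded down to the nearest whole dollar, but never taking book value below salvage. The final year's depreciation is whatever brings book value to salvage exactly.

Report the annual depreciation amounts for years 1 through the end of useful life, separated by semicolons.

$54,742; $27,371; $11,471

Depreciable base = $109,484 − $15,900 = $93,584.
Year 1: DB = ⌊$109,484 × 150%/3⌋ = $54,742; SL = ⌊$93,584/3⌋ = $31,194 → take DB $54,742. Book value $54,742.
Year 2: DB = ⌊$54,742 × 150%/3⌋ = $27,371; SL = ⌊$38,842/2⌋ = $19,421 → take DB $27,371. Book value $27,371.
Year 3 (final): $27,371 − $15,900 = $11,471. Book value $15,900.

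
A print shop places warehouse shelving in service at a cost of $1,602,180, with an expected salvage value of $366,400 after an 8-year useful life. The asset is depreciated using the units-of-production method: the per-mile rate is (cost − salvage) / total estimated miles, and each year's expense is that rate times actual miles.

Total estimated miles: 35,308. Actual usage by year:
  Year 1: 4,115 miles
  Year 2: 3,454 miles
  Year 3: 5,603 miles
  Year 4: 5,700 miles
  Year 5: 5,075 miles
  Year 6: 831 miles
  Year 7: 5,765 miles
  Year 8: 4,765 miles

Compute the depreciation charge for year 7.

Depreciable base = $1,602,180 − $366,400 = $1,235,780.
Rate = $1,235,780 / 35,308 miles = $35 per mile.
Year 1: 4,115 × $35 = $144,025. Book value $1,458,155.
Year 2: 3,454 × $35 = $120,890. Book value $1,337,265.
Year 3: 5,603 × $35 = $196,105. Book value $1,141,160.
Year 4: 5,700 × $35 = $199,500. Book value $941,660.
Year 5: 5,075 × $35 = $177,625. Book value $764,035.
Year 6: 831 × $35 = $29,085. Book value $734,950.
Year 7: 5,765 × $35 = $201,775. Book value $533,175.

$201,775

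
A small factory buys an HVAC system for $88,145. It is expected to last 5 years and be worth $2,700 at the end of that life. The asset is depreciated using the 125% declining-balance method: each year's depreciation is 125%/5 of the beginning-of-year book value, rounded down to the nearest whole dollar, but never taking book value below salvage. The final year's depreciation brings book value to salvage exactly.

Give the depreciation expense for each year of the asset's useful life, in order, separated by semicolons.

Depreciable base = $88,145 − $2,700 = $85,445.
Year 1: ⌊$88,145 × 125%/5⌋ = $22,036. Book value $66,109.
Year 2: ⌊$66,109 × 125%/5⌋ = $16,527. Book value $49,582.
Year 3: ⌊$49,582 × 125%/5⌋ = $12,395. Book value $37,187.
Year 4: ⌊$37,187 × 125%/5⌋ = $9,296. Book value $27,891.
Year 5 (final): $27,891 − $2,700 = $25,191. Book value $2,700.

$22,036; $16,527; $12,395; $9,296; $25,191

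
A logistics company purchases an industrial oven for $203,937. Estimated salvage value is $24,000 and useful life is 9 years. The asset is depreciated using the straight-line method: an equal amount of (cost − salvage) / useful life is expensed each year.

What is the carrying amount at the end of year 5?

$103,972

Depreciable base = $203,937 − $24,000 = $179,937.
Annual expense = $179,937 / 9 = $19,993.
End of year 1: book value $183,944.
End of year 2: book value $163,951.
End of year 3: book value $143,958.
End of year 4: book value $123,965.
End of year 5: book value $103,972.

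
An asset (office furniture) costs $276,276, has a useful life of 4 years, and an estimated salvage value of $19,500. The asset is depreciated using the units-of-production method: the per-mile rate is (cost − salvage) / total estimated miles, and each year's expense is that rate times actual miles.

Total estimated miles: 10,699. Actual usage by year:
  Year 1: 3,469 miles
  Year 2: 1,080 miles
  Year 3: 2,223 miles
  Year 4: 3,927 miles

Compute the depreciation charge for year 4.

$94,248

Depreciable base = $276,276 − $19,500 = $256,776.
Rate = $256,776 / 10,699 miles = $24 per mile.
Year 1: 3,469 × $24 = $83,256. Book value $193,020.
Year 2: 1,080 × $24 = $25,920. Book value $167,100.
Year 3: 2,223 × $24 = $53,352. Book value $113,748.
Year 4: 3,927 × $24 = $94,248. Book value $19,500.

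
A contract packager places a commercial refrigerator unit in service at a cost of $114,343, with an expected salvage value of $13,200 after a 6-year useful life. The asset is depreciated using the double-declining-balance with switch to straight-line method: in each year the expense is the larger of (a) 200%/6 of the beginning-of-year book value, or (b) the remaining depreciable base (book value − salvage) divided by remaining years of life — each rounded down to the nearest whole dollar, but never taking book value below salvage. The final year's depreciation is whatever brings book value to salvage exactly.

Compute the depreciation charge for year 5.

$7,529

Depreciable base = $114,343 − $13,200 = $101,143.
Year 1: DB = ⌊$114,343 × 200%/6⌋ = $38,114; SL = ⌊$101,143/6⌋ = $16,857 → take DB $38,114. Book value $76,229.
Year 2: DB = ⌊$76,229 × 200%/6⌋ = $25,409; SL = ⌊$63,029/5⌋ = $12,605 → take DB $25,409. Book value $50,820.
Year 3: DB = ⌊$50,820 × 200%/6⌋ = $16,940; SL = ⌊$37,620/4⌋ = $9,405 → take DB $16,940. Book value $33,880.
Year 4: DB = ⌊$33,880 × 200%/6⌋ = $11,293; SL = ⌊$20,680/3⌋ = $6,893 → take DB $11,293. Book value $22,587.
Year 5: DB = ⌊$22,587 × 200%/6⌋ = $7,529; SL = ⌊$9,387/2⌋ = $4,693 → take DB $7,529. Book value $15,058.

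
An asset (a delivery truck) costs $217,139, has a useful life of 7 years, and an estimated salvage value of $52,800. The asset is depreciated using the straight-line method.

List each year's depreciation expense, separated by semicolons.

Depreciable base = $217,139 − $52,800 = $164,339.
Annual expense = $164,339 / 7 = $23,477.
End of year 1: book value $193,662.
End of year 2: book value $170,185.
End of year 3: book value $146,708.
End of year 4: book value $123,231.
End of year 5: book value $99,754.
End of year 6: book value $76,277.
End of year 7: book value $52,800.

$23,477; $23,477; $23,477; $23,477; $23,477; $23,477; $23,477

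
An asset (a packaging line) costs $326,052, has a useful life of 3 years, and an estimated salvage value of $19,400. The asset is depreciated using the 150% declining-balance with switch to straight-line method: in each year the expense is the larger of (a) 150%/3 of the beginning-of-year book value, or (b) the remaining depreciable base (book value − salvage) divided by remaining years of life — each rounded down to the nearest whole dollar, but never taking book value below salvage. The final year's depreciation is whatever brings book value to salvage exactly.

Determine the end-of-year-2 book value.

Depreciable base = $326,052 − $19,400 = $306,652.
Year 1: DB = ⌊$326,052 × 150%/3⌋ = $163,026; SL = ⌊$306,652/3⌋ = $102,217 → take DB $163,026. Book value $163,026.
Year 2: DB = ⌊$163,026 × 150%/3⌋ = $81,513; SL = ⌊$143,626/2⌋ = $71,813 → take DB $81,513. Book value $81,513.

$81,513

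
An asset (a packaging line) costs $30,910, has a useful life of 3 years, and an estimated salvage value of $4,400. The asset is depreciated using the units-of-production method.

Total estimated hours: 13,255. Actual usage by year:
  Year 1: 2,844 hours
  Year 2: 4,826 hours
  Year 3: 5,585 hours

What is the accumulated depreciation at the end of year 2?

Depreciable base = $30,910 − $4,400 = $26,510.
Rate = $26,510 / 13,255 hours = $2 per hour.
Year 1: 2,844 × $2 = $5,688. Book value $25,222.
Year 2: 4,826 × $2 = $9,652. Book value $15,570.
Accumulated through year 2 = $30,910 − $15,570 = $15,340.

$15,340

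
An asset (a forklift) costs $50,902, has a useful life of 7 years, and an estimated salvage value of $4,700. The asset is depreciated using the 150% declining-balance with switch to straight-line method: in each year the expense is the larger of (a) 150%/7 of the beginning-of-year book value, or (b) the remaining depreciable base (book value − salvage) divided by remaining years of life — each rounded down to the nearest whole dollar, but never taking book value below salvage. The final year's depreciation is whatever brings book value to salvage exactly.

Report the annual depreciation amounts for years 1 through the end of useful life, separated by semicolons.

$10,907; $8,570; $6,733; $5,291; $4,900; $4,900; $4,901

Depreciable base = $50,902 − $4,700 = $46,202.
Year 1: DB = ⌊$50,902 × 150%/7⌋ = $10,907; SL = ⌊$46,202/7⌋ = $6,600 → take DB $10,907. Book value $39,995.
Year 2: DB = ⌊$39,995 × 150%/7⌋ = $8,570; SL = ⌊$35,295/6⌋ = $5,882 → take DB $8,570. Book value $31,425.
Year 3: DB = ⌊$31,425 × 150%/7⌋ = $6,733; SL = ⌊$26,725/5⌋ = $5,345 → take DB $6,733. Book value $24,692.
Year 4: DB = ⌊$24,692 × 150%/7⌋ = $5,291; SL = ⌊$19,992/4⌋ = $4,998 → take DB $5,291. Book value $19,401.
Year 5: DB = ⌊$19,401 × 150%/7⌋ = $4,157; SL = ⌊$14,701/3⌋ = $4,900 → take SL $4,900. Book value $14,501.
Year 6: DB = ⌊$14,501 × 150%/7⌋ = $3,107; SL = ⌊$9,801/2⌋ = $4,900 → take SL $4,900. Book value $9,601.
Year 7 (final): $9,601 − $4,700 = $4,901. Book value $4,700.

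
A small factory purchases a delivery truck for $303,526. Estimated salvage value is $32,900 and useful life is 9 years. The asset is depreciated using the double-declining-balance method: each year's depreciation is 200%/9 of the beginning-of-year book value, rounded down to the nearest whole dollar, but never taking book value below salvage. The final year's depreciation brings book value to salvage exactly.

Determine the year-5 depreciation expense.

Depreciable base = $303,526 − $32,900 = $270,626.
Year 1: ⌊$303,526 × 200%/9⌋ = $67,450. Book value $236,076.
Year 2: ⌊$236,076 × 200%/9⌋ = $52,461. Book value $183,615.
Year 3: ⌊$183,615 × 200%/9⌋ = $40,803. Book value $142,812.
Year 4: ⌊$142,812 × 200%/9⌋ = $31,736. Book value $111,076.
Year 5: ⌊$111,076 × 200%/9⌋ = $24,683. Book value $86,393.

$24,683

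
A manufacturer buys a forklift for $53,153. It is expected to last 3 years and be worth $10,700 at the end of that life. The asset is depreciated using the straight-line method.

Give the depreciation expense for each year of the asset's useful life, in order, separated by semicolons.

$14,151; $14,151; $14,151

Depreciable base = $53,153 − $10,700 = $42,453.
Annual expense = $42,453 / 3 = $14,151.
End of year 1: book value $39,002.
End of year 2: book value $24,851.
End of year 3: book value $10,700.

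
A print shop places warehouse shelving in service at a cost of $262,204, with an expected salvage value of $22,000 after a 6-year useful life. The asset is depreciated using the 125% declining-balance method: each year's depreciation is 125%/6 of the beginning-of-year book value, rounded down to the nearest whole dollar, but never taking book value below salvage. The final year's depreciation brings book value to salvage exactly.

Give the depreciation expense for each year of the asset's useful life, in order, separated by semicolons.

Depreciable base = $262,204 − $22,000 = $240,204.
Year 1: ⌊$262,204 × 125%/6⌋ = $54,625. Book value $207,579.
Year 2: ⌊$207,579 × 125%/6⌋ = $43,245. Book value $164,334.
Year 3: ⌊$164,334 × 125%/6⌋ = $34,236. Book value $130,098.
Year 4: ⌊$130,098 × 125%/6⌋ = $27,103. Book value $102,995.
Year 5: ⌊$102,995 × 125%/6⌋ = $21,457. Book value $81,538.
Year 6 (final): $81,538 − $22,000 = $59,538. Book value $22,000.

$54,625; $43,245; $34,236; $27,103; $21,457; $59,538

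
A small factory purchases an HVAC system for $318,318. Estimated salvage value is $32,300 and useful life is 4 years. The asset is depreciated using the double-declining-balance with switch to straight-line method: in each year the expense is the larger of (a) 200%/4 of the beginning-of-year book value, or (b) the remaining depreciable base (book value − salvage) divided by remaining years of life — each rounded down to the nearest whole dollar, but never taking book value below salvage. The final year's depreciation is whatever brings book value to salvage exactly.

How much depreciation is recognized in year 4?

Depreciable base = $318,318 − $32,300 = $286,018.
Year 1: DB = ⌊$318,318 × 200%/4⌋ = $159,159; SL = ⌊$286,018/4⌋ = $71,504 → take DB $159,159. Book value $159,159.
Year 2: DB = ⌊$159,159 × 200%/4⌋ = $79,579; SL = ⌊$126,859/3⌋ = $42,286 → take DB $79,579. Book value $79,580.
Year 3: DB = ⌊$79,580 × 200%/4⌋ = $39,790; SL = ⌊$47,280/2⌋ = $23,640 → take DB $39,790. Book value $39,790.
Year 4 (final): $39,790 − $32,300 = $7,490. Book value $32,300.

$7,490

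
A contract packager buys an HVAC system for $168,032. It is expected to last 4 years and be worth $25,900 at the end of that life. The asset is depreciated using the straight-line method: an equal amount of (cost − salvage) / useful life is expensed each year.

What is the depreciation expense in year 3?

Depreciable base = $168,032 − $25,900 = $142,132.
Annual expense = $142,132 / 4 = $35,533.

$35,533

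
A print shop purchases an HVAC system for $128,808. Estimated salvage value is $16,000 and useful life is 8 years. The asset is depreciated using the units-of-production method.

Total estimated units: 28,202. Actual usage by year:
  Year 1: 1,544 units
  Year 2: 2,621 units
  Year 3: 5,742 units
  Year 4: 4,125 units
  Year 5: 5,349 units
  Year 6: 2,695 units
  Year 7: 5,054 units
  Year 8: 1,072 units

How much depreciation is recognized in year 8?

$4,288

Depreciable base = $128,808 − $16,000 = $112,808.
Rate = $112,808 / 28,202 units = $4 per unit.
Year 1: 1,544 × $4 = $6,176. Book value $122,632.
Year 2: 2,621 × $4 = $10,484. Book value $112,148.
Year 3: 5,742 × $4 = $22,968. Book value $89,180.
Year 4: 4,125 × $4 = $16,500. Book value $72,680.
Year 5: 5,349 × $4 = $21,396. Book value $51,284.
Year 6: 2,695 × $4 = $10,780. Book value $40,504.
Year 7: 5,054 × $4 = $20,216. Book value $20,288.
Year 8: 1,072 × $4 = $4,288. Book value $16,000.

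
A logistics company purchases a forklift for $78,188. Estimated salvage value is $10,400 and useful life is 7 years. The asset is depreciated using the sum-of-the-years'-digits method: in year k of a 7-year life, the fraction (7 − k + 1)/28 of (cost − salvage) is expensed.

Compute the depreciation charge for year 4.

Depreciable base = $78,188 − $10,400 = $67,788.
Sum of the years' digits = 7+6+5+4+3+2+1 = 28.
Year 1: $67,788 × 7/28 = $16,947. Book value $61,241.
Year 2: $67,788 × 6/28 = $14,526. Book value $46,715.
Year 3: $67,788 × 5/28 = $12,105. Book value $34,610.
Year 4: $67,788 × 4/28 = $9,684. Book value $24,926.

$9,684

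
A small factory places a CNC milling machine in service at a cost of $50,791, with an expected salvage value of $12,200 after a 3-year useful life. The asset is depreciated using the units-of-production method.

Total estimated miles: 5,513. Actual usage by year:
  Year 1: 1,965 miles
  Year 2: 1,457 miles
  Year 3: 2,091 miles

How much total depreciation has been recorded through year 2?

$23,954

Depreciable base = $50,791 − $12,200 = $38,591.
Rate = $38,591 / 5,513 miles = $7 per mile.
Year 1: 1,965 × $7 = $13,755. Book value $37,036.
Year 2: 1,457 × $7 = $10,199. Book value $26,837.
Accumulated through year 2 = $50,791 − $26,837 = $23,954.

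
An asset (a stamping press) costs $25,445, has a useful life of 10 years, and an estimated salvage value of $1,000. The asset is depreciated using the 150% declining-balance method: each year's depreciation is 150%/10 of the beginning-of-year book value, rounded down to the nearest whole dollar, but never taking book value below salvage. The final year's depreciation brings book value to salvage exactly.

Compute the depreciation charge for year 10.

Depreciable base = $25,445 − $1,000 = $24,445.
Year 1: ⌊$25,445 × 150%/10⌋ = $3,816. Book value $21,629.
Year 2: ⌊$21,629 × 150%/10⌋ = $3,244. Book value $18,385.
Year 3: ⌊$18,385 × 150%/10⌋ = $2,757. Book value $15,628.
Year 4: ⌊$15,628 × 150%/10⌋ = $2,344. Book value $13,284.
Year 5: ⌊$13,284 × 150%/10⌋ = $1,992. Book value $11,292.
Year 6: ⌊$11,292 × 150%/10⌋ = $1,693. Book value $9,599.
Year 7: ⌊$9,599 × 150%/10⌋ = $1,439. Book value $8,160.
Year 8: ⌊$8,160 × 150%/10⌋ = $1,224. Book value $6,936.
Year 9: ⌊$6,936 × 150%/10⌋ = $1,040. Book value $5,896.
Year 10 (final): $5,896 − $1,000 = $4,896. Book value $1,000.

$4,896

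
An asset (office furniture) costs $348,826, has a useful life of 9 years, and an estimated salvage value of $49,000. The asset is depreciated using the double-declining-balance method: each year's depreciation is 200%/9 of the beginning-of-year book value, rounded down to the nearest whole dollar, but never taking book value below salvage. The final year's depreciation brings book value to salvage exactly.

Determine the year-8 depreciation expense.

$11,064

Depreciable base = $348,826 − $49,000 = $299,826.
Year 1: ⌊$348,826 × 200%/9⌋ = $77,516. Book value $271,310.
Year 2: ⌊$271,310 × 200%/9⌋ = $60,291. Book value $211,019.
Year 3: ⌊$211,019 × 200%/9⌋ = $46,893. Book value $164,126.
Year 4: ⌊$164,126 × 200%/9⌋ = $36,472. Book value $127,654.
Year 5: ⌊$127,654 × 200%/9⌋ = $28,367. Book value $99,287.
Year 6: ⌊$99,287 × 200%/9⌋ = $22,063. Book value $77,224.
Year 7: ⌊$77,224 × 200%/9⌋ = $17,160. Book value $60,064.
Year 8: ⌊$60,064 × 200%/9⌋ = $13,347, capped at $11,064. Book value $49,000.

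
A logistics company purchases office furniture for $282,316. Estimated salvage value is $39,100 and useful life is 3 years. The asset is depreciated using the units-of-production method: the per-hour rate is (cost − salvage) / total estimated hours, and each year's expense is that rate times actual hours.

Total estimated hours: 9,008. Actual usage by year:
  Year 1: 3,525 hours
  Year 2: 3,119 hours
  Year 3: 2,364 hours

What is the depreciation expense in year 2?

$84,213

Depreciable base = $282,316 − $39,100 = $243,216.
Rate = $243,216 / 9,008 hours = $27 per hour.
Year 1: 3,525 × $27 = $95,175. Book value $187,141.
Year 2: 3,119 × $27 = $84,213. Book value $102,928.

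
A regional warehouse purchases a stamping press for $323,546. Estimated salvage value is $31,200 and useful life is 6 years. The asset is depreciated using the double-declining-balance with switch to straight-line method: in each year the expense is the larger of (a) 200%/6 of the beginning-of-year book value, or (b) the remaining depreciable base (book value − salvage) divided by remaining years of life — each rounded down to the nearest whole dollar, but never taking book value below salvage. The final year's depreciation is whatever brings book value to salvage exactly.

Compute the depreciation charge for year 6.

Depreciable base = $323,546 − $31,200 = $292,346.
Year 1: DB = ⌊$323,546 × 200%/6⌋ = $107,848; SL = ⌊$292,346/6⌋ = $48,724 → take DB $107,848. Book value $215,698.
Year 2: DB = ⌊$215,698 × 200%/6⌋ = $71,899; SL = ⌊$184,498/5⌋ = $36,899 → take DB $71,899. Book value $143,799.
Year 3: DB = ⌊$143,799 × 200%/6⌋ = $47,933; SL = ⌊$112,599/4⌋ = $28,149 → take DB $47,933. Book value $95,866.
Year 4: DB = ⌊$95,866 × 200%/6⌋ = $31,955; SL = ⌊$64,666/3⌋ = $21,555 → take DB $31,955. Book value $63,911.
Year 5: DB = ⌊$63,911 × 200%/6⌋ = $21,303; SL = ⌊$32,711/2⌋ = $16,355 → take DB $21,303. Book value $42,608.
Year 6 (final): $42,608 − $31,200 = $11,408. Book value $31,200.

$11,408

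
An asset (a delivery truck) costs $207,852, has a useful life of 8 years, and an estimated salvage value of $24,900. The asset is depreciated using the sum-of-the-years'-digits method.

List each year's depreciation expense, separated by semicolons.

$40,656; $35,574; $30,492; $25,410; $20,328; $15,246; $10,164; $5,082

Depreciable base = $207,852 − $24,900 = $182,952.
Sum of the years' digits = 8+7+6+5+4+3+2+1 = 36.
Year 1: $182,952 × 8/36 = $40,656. Book value $167,196.
Year 2: $182,952 × 7/36 = $35,574. Book value $131,622.
Year 3: $182,952 × 6/36 = $30,492. Book value $101,130.
Year 4: $182,952 × 5/36 = $25,410. Book value $75,720.
Year 5: $182,952 × 4/36 = $20,328. Book value $55,392.
Year 6: $182,952 × 3/36 = $15,246. Book value $40,146.
Year 7: $182,952 × 2/36 = $10,164. Book value $29,982.
Year 8: $182,952 × 1/36 = $5,082. Book value $24,900.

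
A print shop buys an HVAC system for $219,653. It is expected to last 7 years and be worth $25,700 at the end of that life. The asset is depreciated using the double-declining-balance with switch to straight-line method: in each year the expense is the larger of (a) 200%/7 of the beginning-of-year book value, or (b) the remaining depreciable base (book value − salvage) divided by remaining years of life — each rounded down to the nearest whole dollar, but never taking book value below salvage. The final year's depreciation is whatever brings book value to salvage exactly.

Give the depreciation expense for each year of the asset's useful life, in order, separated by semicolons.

Depreciable base = $219,653 − $25,700 = $193,953.
Year 1: DB = ⌊$219,653 × 200%/7⌋ = $62,758; SL = ⌊$193,953/7⌋ = $27,707 → take DB $62,758. Book value $156,895.
Year 2: DB = ⌊$156,895 × 200%/7⌋ = $44,827; SL = ⌊$131,195/6⌋ = $21,865 → take DB $44,827. Book value $112,068.
Year 3: DB = ⌊$112,068 × 200%/7⌋ = $32,019; SL = ⌊$86,368/5⌋ = $17,273 → take DB $32,019. Book value $80,049.
Year 4: DB = ⌊$80,049 × 200%/7⌋ = $22,871; SL = ⌊$54,349/4⌋ = $13,587 → take DB $22,871. Book value $57,178.
Year 5: DB = ⌊$57,178 × 200%/7⌋ = $16,336; SL = ⌊$31,478/3⌋ = $10,492 → take DB $16,336. Book value $40,842.
Year 6: DB = ⌊$40,842 × 200%/7⌋ = $11,669; SL = ⌊$15,142/2⌋ = $7,571 → take DB $11,669. Book value $29,173.
Year 7 (final): $29,173 − $25,700 = $3,473. Book value $25,700.

$62,758; $44,827; $32,019; $22,871; $16,336; $11,669; $3,473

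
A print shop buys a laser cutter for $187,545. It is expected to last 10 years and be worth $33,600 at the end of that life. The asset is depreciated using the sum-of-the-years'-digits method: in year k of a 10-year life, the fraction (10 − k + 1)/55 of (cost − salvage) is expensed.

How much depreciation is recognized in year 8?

Depreciable base = $187,545 − $33,600 = $153,945.
Sum of the years' digits = 10+9+8+7+6+5+4+3+2+1 = 55.
Year 1: $153,945 × 10/55 = $27,990. Book value $159,555.
Year 2: $153,945 × 9/55 = $25,191. Book value $134,364.
Year 3: $153,945 × 8/55 = $22,392. Book value $111,972.
Year 4: $153,945 × 7/55 = $19,593. Book value $92,379.
Year 5: $153,945 × 6/55 = $16,794. Book value $75,585.
Year 6: $153,945 × 5/55 = $13,995. Book value $61,590.
Year 7: $153,945 × 4/55 = $11,196. Book value $50,394.
Year 8: $153,945 × 3/55 = $8,397. Book value $41,997.

$8,397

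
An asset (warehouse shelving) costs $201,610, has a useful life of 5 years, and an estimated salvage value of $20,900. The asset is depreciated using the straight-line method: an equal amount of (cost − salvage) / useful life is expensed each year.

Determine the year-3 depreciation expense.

Depreciable base = $201,610 − $20,900 = $180,710.
Annual expense = $180,710 / 5 = $36,142.

$36,142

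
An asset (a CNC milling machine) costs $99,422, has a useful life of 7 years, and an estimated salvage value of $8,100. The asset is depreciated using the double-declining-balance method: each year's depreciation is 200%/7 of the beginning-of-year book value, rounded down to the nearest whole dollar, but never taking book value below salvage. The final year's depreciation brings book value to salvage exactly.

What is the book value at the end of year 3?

Depreciable base = $99,422 − $8,100 = $91,322.
Year 1: ⌊$99,422 × 200%/7⌋ = $28,406. Book value $71,016.
Year 2: ⌊$71,016 × 200%/7⌋ = $20,290. Book value $50,726.
Year 3: ⌊$50,726 × 200%/7⌋ = $14,493. Book value $36,233.

$36,233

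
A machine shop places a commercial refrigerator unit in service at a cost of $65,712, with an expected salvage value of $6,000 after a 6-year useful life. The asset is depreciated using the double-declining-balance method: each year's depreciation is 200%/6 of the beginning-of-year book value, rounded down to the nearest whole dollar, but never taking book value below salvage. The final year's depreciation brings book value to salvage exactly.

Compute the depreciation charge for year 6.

Depreciable base = $65,712 − $6,000 = $59,712.
Year 1: ⌊$65,712 × 200%/6⌋ = $21,904. Book value $43,808.
Year 2: ⌊$43,808 × 200%/6⌋ = $14,602. Book value $29,206.
Year 3: ⌊$29,206 × 200%/6⌋ = $9,735. Book value $19,471.
Year 4: ⌊$19,471 × 200%/6⌋ = $6,490. Book value $12,981.
Year 5: ⌊$12,981 × 200%/6⌋ = $4,327. Book value $8,654.
Year 6 (final): $8,654 − $6,000 = $2,654. Book value $6,000.

$2,654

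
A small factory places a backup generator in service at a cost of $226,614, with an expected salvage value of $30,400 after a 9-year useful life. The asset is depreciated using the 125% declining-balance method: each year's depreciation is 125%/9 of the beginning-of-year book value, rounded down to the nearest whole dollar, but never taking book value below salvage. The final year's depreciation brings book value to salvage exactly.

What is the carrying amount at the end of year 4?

Depreciable base = $226,614 − $30,400 = $196,214.
Year 1: ⌊$226,614 × 125%/9⌋ = $31,474. Book value $195,140.
Year 2: ⌊$195,140 × 125%/9⌋ = $27,102. Book value $168,038.
Year 3: ⌊$168,038 × 125%/9⌋ = $23,338. Book value $144,700.
Year 4: ⌊$144,700 × 125%/9⌋ = $20,097. Book value $124,603.

$124,603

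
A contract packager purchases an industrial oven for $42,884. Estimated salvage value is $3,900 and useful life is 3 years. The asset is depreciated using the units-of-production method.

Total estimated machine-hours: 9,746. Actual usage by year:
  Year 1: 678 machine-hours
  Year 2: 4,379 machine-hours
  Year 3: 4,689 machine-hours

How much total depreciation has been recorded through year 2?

$20,228

Depreciable base = $42,884 − $3,900 = $38,984.
Rate = $38,984 / 9,746 machine-hours = $4 per machine-hour.
Year 1: 678 × $4 = $2,712. Book value $40,172.
Year 2: 4,379 × $4 = $17,516. Book value $22,656.
Accumulated through year 2 = $42,884 − $22,656 = $20,228.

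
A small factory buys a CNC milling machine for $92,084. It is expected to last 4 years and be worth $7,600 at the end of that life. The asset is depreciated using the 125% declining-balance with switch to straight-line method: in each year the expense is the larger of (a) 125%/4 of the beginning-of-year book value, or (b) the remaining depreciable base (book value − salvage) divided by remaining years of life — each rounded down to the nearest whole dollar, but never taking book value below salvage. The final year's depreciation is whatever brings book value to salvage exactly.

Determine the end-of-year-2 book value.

Depreciable base = $92,084 − $7,600 = $84,484.
Year 1: DB = ⌊$92,084 × 125%/4⌋ = $28,776; SL = ⌊$84,484/4⌋ = $21,121 → take DB $28,776. Book value $63,308.
Year 2: DB = ⌊$63,308 × 125%/4⌋ = $19,783; SL = ⌊$55,708/3⌋ = $18,569 → take DB $19,783. Book value $43,525.

$43,525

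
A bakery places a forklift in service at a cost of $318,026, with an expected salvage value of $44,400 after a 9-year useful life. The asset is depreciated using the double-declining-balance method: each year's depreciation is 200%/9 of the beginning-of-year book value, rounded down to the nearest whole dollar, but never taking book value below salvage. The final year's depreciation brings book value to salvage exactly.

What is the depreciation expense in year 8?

$10,361

Depreciable base = $318,026 − $44,400 = $273,626.
Year 1: ⌊$318,026 × 200%/9⌋ = $70,672. Book value $247,354.
Year 2: ⌊$247,354 × 200%/9⌋ = $54,967. Book value $192,387.
Year 3: ⌊$192,387 × 200%/9⌋ = $42,752. Book value $149,635.
Year 4: ⌊$149,635 × 200%/9⌋ = $33,252. Book value $116,383.
Year 5: ⌊$116,383 × 200%/9⌋ = $25,862. Book value $90,521.
Year 6: ⌊$90,521 × 200%/9⌋ = $20,115. Book value $70,406.
Year 7: ⌊$70,406 × 200%/9⌋ = $15,645. Book value $54,761.
Year 8: ⌊$54,761 × 200%/9⌋ = $12,169, capped at $10,361. Book value $44,400.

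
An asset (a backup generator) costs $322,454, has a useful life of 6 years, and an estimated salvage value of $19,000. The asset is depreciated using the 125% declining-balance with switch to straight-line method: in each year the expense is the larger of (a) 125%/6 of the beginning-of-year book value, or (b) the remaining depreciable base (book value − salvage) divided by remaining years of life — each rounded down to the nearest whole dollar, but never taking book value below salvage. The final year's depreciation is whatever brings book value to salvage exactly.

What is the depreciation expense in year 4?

Depreciable base = $322,454 − $19,000 = $303,454.
Year 1: DB = ⌊$322,454 × 125%/6⌋ = $67,177; SL = ⌊$303,454/6⌋ = $50,575 → take DB $67,177. Book value $255,277.
Year 2: DB = ⌊$255,277 × 125%/6⌋ = $53,182; SL = ⌊$236,277/5⌋ = $47,255 → take DB $53,182. Book value $202,095.
Year 3: DB = ⌊$202,095 × 125%/6⌋ = $42,103; SL = ⌊$183,095/4⌋ = $45,773 → take SL $45,773. Book value $156,322.
Year 4: DB = ⌊$156,322 × 125%/6⌋ = $32,567; SL = ⌊$137,322/3⌋ = $45,774 → take SL $45,774. Book value $110,548.

$45,774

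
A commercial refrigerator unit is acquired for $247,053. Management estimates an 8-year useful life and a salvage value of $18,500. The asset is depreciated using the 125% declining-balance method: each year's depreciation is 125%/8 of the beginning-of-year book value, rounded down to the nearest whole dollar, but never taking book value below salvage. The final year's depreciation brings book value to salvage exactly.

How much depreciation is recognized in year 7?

$13,928

Depreciable base = $247,053 − $18,500 = $228,553.
Year 1: ⌊$247,053 × 125%/8⌋ = $38,602. Book value $208,451.
Year 2: ⌊$208,451 × 125%/8⌋ = $32,570. Book value $175,881.
Year 3: ⌊$175,881 × 125%/8⌋ = $27,481. Book value $148,400.
Year 4: ⌊$148,400 × 125%/8⌋ = $23,187. Book value $125,213.
Year 5: ⌊$125,213 × 125%/8⌋ = $19,564. Book value $105,649.
Year 6: ⌊$105,649 × 125%/8⌋ = $16,507. Book value $89,142.
Year 7: ⌊$89,142 × 125%/8⌋ = $13,928. Book value $75,214.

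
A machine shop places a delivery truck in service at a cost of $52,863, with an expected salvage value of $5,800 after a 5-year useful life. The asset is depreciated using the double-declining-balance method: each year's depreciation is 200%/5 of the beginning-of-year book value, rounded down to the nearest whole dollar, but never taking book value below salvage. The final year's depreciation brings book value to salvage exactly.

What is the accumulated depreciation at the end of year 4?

$46,011

Depreciable base = $52,863 − $5,800 = $47,063.
Year 1: ⌊$52,863 × 200%/5⌋ = $21,145. Book value $31,718.
Year 2: ⌊$31,718 × 200%/5⌋ = $12,687. Book value $19,031.
Year 3: ⌊$19,031 × 200%/5⌋ = $7,612. Book value $11,419.
Year 4: ⌊$11,419 × 200%/5⌋ = $4,567. Book value $6,852.
Accumulated through year 4 = $52,863 − $6,852 = $46,011.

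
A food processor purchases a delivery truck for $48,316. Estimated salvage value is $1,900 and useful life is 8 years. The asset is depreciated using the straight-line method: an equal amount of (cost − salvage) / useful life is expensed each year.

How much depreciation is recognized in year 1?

Depreciable base = $48,316 − $1,900 = $46,416.
Annual expense = $46,416 / 8 = $5,802.

$5,802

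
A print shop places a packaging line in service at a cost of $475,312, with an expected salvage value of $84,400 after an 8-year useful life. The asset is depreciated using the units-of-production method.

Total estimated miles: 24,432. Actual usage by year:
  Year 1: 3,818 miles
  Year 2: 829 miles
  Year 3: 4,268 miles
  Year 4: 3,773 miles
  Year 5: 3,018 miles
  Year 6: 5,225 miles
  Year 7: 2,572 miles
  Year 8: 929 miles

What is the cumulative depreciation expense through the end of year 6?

Depreciable base = $475,312 − $84,400 = $390,912.
Rate = $390,912 / 24,432 miles = $16 per mile.
Year 1: 3,818 × $16 = $61,088. Book value $414,224.
Year 2: 829 × $16 = $13,264. Book value $400,960.
Year 3: 4,268 × $16 = $68,288. Book value $332,672.
Year 4: 3,773 × $16 = $60,368. Book value $272,304.
Year 5: 3,018 × $16 = $48,288. Book value $224,016.
Year 6: 5,225 × $16 = $83,600. Book value $140,416.
Accumulated through year 6 = $475,312 − $140,416 = $334,896.

$334,896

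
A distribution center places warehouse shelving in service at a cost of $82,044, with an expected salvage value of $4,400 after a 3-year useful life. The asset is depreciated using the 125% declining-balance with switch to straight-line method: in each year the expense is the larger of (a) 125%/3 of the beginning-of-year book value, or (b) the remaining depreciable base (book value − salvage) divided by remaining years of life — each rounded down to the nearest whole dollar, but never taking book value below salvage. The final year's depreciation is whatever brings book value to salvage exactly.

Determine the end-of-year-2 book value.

Depreciable base = $82,044 − $4,400 = $77,644.
Year 1: DB = ⌊$82,044 × 125%/3⌋ = $34,185; SL = ⌊$77,644/3⌋ = $25,881 → take DB $34,185. Book value $47,859.
Year 2: DB = ⌊$47,859 × 125%/3⌋ = $19,941; SL = ⌊$43,459/2⌋ = $21,729 → take SL $21,729. Book value $26,130.

$26,130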